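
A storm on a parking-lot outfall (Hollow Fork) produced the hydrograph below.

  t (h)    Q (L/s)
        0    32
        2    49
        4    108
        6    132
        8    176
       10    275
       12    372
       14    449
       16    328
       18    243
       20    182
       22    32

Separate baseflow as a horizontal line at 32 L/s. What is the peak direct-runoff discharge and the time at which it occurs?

Q_p = 417.0 L/s at t = 14 h

Subtracting baseflow gives direct-runoff ordinates: 0.0, 17.0, 76.0, 100.0, 144.0, 243.0, 340.0, 417.0, 296.0, 211.0, 150.0, 0.0 L/s.
The maximum is 417.0 L/s, occurring at the reading for t = 14 h.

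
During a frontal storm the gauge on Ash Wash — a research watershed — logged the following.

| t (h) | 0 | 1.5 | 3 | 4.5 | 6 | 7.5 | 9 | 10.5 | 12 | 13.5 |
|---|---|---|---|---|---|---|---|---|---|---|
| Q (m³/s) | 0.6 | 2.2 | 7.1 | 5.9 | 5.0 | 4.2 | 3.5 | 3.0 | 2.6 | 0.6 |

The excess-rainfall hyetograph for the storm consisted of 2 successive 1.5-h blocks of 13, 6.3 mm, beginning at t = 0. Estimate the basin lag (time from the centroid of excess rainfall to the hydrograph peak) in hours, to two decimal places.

Centroid of excess rainfall: t_c = Σ P_i·t̄_i / ΣP_i = 1.2396 h (block centres at 0.75, 2.25 h).
Hydrograph peak occurs at t = 3 h, so basin lag t_L = 3 − 1.2396 = 1.76 h.

t_L ≈ 1.76 h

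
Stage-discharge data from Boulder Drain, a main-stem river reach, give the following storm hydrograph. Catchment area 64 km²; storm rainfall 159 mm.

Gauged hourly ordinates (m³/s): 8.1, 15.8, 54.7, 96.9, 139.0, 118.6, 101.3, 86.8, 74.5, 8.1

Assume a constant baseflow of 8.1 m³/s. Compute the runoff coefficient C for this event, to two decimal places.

ΣQ_DR = 622.8 m³/s; V = ΣQ_DR·Δt = 2.242 × 10^6 m³.
Runoff depth d = V / A = 35.03 mm.
C = d / P = 35.03 / 159 = 0.22.

C ≈ 0.22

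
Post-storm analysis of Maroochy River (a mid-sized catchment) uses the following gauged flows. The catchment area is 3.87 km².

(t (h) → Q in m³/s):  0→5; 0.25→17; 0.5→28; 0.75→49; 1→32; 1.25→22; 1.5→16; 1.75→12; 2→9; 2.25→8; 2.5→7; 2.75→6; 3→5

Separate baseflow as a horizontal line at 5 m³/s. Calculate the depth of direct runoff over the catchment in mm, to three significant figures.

d ≈ 35.1 mm

Direct runoff: 0.0, 12.0, 23.0, 44.0, 27.0, 17.0, 11.0, 7.0, 4.0, 3.0, 2.0, 1.0, 0.0 m³/s; ΣQ_DR = 151.0 m³/s.
V = ΣQ_DR · Δt = 151.0 × 900 s = 1.359 × 10^5 m³.
Over A = 3.87 km², depth = V / A = 35.1 mm.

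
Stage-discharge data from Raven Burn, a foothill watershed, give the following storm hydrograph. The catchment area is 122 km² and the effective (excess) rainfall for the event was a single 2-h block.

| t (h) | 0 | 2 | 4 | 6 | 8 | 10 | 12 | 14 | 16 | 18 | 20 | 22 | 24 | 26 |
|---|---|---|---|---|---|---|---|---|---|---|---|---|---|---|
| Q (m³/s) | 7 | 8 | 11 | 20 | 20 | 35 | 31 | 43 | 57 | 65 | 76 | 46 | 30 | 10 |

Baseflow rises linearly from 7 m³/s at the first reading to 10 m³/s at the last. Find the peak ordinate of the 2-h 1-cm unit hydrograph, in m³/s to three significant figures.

U_p ≈ 33.2 m³/s

Direct runoff: 0.00, 0.77, 3.54, 12.31, 12.08, 26.85, 22.62, 34.38, 48.15, 55.92, 66.69, 36.46, 20.23, 0.00 m³/s; ΣQ_DR = 340.0 m³/s, peak = 66.69 m³/s.
Runoff depth d = ΣQ_DR·Δt / A = 340.0 × 7200 / (122 km²) = 20.07 mm.
The 1-cm UH is the DRH scaled by (10 mm)/d, so U_p = 66.69 × 10/20.07 = 33.2 m³/s.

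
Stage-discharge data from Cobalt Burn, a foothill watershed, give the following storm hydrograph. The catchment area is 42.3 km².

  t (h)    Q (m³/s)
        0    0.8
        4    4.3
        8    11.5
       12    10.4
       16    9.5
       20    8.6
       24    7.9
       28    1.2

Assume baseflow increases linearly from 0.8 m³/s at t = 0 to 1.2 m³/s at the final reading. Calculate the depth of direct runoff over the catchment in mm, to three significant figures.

d ≈ 15.7 mm

Direct runoff: 0.00, 3.44, 10.59, 9.43, 8.47, 7.51, 6.76, 0.00 m³/s; ΣQ_DR = 46.20 m³/s.
V = ΣQ_DR · Δt = 46.20 × 14400 s = 6.653 × 10^5 m³.
Over A = 42.3 km², depth = V / A = 15.7 mm.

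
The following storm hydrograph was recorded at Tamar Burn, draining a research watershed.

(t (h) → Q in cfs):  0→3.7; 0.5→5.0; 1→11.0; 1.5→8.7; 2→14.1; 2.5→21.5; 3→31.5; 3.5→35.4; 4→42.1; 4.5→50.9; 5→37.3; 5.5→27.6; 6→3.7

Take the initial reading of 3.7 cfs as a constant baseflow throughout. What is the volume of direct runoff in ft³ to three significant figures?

V ≈ 4.40 × 10^5 ft³

Direct-runoff ordinates (Q − Q_b): 0.0, 1.3, 7.3, 5.0, 10.4, 17.8, 27.8, 31.7, 38.4, 47.2, 33.6, 23.9, 0.0 cfs.
ΣQ_DR = 244.4 cfs.
With Δt = 0.5 h = 1800 s, V = ΣQ_DR · Δt = 244.4 × 1800 = 4.40 × 10^5 ft³.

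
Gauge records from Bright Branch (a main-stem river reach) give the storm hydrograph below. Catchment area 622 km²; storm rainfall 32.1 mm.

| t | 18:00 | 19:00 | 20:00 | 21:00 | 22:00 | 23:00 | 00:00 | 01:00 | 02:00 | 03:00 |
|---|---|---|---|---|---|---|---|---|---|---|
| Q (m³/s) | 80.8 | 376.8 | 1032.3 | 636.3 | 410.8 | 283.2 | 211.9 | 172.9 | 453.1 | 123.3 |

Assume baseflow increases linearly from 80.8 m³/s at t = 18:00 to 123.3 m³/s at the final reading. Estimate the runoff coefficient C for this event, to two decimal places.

ΣQ_DR = 2761 m³/s; V = ΣQ_DR·Δt = 9.939 × 10^6 m³.
Runoff depth d = V / A = 15.98 mm.
C = d / P = 15.98 / 32.1 = 0.50.

C ≈ 0.50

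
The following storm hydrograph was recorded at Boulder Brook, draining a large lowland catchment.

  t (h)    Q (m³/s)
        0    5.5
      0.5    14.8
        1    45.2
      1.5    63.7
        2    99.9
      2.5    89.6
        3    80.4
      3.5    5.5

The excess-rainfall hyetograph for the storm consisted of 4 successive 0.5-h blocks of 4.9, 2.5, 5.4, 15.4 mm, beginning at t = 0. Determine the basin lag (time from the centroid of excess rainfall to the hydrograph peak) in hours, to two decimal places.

Centroid of excess rainfall: t_c = Σ P_i·t̄_i / ΣP_i = 1.3050 h (block centres at 0.25, 0.75, 1.25, 1.75 h).
Hydrograph peak occurs at t = 2 h, so basin lag t_L = 2 − 1.3050 = 0.70 h.

t_L ≈ 0.70 h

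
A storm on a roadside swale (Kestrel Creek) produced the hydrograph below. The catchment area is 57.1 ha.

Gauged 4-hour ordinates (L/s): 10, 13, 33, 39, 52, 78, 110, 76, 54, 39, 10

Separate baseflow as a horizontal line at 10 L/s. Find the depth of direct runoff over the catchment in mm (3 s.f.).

Direct runoff: 0.0, 3.0, 23.0, 29.0, 42.0, 68.0, 100.0, 66.0, 44.0, 29.0, 0.0 L/s; ΣQ_DR = 404.0 L/s.
V = ΣQ_DR · Δt = 404.0 × 14400 s = 5.818 × 10^6 L.
Over A = 57.1 ha, depth = V / A = 10.2 mm.

d ≈ 10.2 mm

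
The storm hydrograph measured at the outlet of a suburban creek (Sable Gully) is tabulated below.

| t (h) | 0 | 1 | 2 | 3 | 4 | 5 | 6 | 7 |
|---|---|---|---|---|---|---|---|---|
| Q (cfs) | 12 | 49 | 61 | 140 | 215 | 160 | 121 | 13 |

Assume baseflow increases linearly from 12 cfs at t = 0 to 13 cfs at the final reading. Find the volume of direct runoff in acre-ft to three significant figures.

V ≈ 55.5 acre-ft

Direct-runoff ordinates (Q − Q_b): 0.00, 36.86, 48.71, 127.57, 202.43, 147.29, 108.14, 0.00 cfs.
ΣQ_DR = 671.0 cfs.
With Δt = 1 h = 3600 s, V = ΣQ_DR · Δt = 671.0 × 3600 = 2.42 × 10^6 ft³ = 55.5 acre-ft.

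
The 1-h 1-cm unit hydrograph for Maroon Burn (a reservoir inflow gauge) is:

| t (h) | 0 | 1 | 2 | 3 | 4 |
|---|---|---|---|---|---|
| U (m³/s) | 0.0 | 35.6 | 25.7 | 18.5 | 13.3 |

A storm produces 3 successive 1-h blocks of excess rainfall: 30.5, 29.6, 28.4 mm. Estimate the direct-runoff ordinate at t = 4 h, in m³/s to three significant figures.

By discrete convolution, Q_j = Σ (P_i / 10 mm) · U_{j−i}.
At t = 4 h (j=4): Q = (30.5/10)·13.3 + (29.6/10)·18.5 + (28.4/10)·25.7 = 168 m³/s.

Q ≈ 168 m³/s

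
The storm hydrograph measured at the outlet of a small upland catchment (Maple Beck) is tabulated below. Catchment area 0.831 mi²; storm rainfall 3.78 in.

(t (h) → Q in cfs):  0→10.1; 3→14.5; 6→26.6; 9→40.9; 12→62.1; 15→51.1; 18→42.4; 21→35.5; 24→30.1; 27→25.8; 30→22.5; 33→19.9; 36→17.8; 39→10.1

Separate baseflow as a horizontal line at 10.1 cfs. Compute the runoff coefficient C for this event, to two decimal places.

C ≈ 0.40

ΣQ_DR = 268.0 cfs; V = ΣQ_DR·Δt = 2.894 × 10^6 ft³.
Runoff depth d = V / A = 1.499 in.
C = d / P = 1.499 / 3.78 = 0.40.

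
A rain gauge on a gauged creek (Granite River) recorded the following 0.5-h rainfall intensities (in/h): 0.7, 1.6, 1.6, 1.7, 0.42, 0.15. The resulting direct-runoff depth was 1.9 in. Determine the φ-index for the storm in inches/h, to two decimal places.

Only the 4 blocks with intensity above φ contribute runoff: 0.7, 1.6, 1.6, 1.7 in/h.
Σ(I−φ)·Δt = d  ⇒  (0.7+1.6+1.6+1.7 − 4φ)·0.5 = 1.9
φ = (5.600 − 1.9/0.5) / 4 = 0.45 in/h.

φ ≈ 0.45 in/h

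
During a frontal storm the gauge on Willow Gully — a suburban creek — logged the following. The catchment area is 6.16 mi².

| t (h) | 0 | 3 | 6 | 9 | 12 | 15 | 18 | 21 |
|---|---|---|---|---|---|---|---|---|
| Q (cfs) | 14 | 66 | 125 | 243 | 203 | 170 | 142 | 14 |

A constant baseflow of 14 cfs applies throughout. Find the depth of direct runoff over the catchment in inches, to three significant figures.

d ≈ 0.653 in

Direct runoff: 0.0, 52.0, 111.0, 229.0, 189.0, 156.0, 128.0, 0.0 cfs; ΣQ_DR = 865.0 cfs.
V = ΣQ_DR · Δt = 865.0 × 10800 s = 9.342 × 10^6 ft³.
Over A = 6.16 mi², depth = V / A = 0.653 in.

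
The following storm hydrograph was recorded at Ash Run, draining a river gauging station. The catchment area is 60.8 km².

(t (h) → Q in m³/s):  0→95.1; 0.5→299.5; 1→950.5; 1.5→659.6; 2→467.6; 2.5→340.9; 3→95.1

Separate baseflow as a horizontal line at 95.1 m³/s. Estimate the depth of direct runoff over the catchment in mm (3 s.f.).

d ≈ 66.4 mm

Direct runoff: 0.0, 204.4, 855.4, 564.5, 372.5, 245.8, 0.0 m³/s; ΣQ_DR = 2243 m³/s.
V = ΣQ_DR · Δt = 2243 × 1800 s = 4.037 × 10^6 m³.
Over A = 60.8 km², depth = V / A = 66.4 mm.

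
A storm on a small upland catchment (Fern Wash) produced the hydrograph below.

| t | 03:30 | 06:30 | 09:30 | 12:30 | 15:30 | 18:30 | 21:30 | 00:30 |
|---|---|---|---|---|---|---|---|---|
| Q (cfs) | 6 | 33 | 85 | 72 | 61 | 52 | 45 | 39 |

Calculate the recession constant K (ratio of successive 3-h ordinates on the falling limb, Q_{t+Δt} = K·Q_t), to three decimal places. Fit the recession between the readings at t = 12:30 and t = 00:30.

K ≈ 0.858

Using the recession-limb readings at t = 12:30 and t = 00:30: Q falls from 72 to 39 cfs over 4 intervals.
K = (Q₂/Q₁)^(1/4) = (39/72)^(1/4) = 0.858.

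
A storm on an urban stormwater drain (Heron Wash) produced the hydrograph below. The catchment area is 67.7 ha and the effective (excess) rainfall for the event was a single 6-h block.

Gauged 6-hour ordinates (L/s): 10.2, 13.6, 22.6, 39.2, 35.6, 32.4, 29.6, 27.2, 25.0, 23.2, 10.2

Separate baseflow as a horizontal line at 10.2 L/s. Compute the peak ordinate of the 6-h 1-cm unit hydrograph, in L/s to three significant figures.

Direct runoff: 0.0, 3.4, 12.4, 29.0, 25.4, 22.2, 19.4, 17.0, 14.8, 13.0, 0.0 L/s; ΣQ_DR = 156.6 L/s, peak = 29.0 L/s.
Runoff depth d = ΣQ_DR·Δt / A = 156.6 × 21600 / (67.7 ha) = 4.996 mm.
The 1-cm UH is the DRH scaled by (10 mm)/d, so U_p = 29.0 × 10/4.996 = 58.0 L/s.

U_p ≈ 58.0 L/s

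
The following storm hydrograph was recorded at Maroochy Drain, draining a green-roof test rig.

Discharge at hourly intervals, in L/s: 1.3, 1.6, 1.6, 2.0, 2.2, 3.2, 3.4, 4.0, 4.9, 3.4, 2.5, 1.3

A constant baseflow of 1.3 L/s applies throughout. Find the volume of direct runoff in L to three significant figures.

Direct-runoff ordinates (Q − Q_b): 0.0, 0.3, 0.3, 0.7, 0.9, 1.9, 2.1, 2.7, 3.6, 2.1, 1.2, 0.0 L/s.
ΣQ_DR = 15.80 L/s.
With Δt = 1 h = 3600 s, V = ΣQ_DR · Δt = 15.80 × 3600 = 56900 L.

V ≈ 56900 L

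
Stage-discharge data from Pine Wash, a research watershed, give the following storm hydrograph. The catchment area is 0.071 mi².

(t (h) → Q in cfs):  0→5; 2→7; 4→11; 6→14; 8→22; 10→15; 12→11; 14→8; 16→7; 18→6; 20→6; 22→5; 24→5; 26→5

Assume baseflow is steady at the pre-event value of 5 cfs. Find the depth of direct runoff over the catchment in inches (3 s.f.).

d ≈ 2.49 in

Direct runoff: 0.0, 2.0, 6.0, 9.0, 17.0, 10.0, 6.0, 3.0, 2.0, 1.0, 1.0, 0.0, 0.0, 0.0 cfs; ΣQ_DR = 57.00 cfs.
V = ΣQ_DR · Δt = 57.00 × 7200 s = 4.104 × 10^5 ft³.
Over A = 0.071 mi², depth = V / A = 2.49 in.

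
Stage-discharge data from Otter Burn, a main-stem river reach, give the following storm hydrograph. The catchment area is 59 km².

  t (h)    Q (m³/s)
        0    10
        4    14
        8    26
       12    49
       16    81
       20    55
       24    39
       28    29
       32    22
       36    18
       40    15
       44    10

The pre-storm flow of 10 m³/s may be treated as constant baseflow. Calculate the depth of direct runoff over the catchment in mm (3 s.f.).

d ≈ 60.5 mm

Direct runoff: 0.0, 4.0, 16.0, 39.0, 71.0, 45.0, 29.0, 19.0, 12.0, 8.0, 5.0, 0.0 m³/s; ΣQ_DR = 248.0 m³/s.
V = ΣQ_DR · Δt = 248.0 × 14400 s = 3.571 × 10^6 m³.
Over A = 59 km², depth = V / A = 60.5 mm.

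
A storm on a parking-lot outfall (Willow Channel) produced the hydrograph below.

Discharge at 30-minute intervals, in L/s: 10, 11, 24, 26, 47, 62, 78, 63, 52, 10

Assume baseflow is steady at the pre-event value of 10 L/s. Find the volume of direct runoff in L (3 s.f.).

Direct-runoff ordinates (Q − Q_b): 0.0, 1.0, 14.0, 16.0, 37.0, 52.0, 68.0, 53.0, 42.0, 0.0 L/s.
ΣQ_DR = 283.0 L/s.
With Δt = 0.5 h = 1800 s, V = ΣQ_DR · Δt = 283.0 × 1800 = 5.09 × 10^5 L.

V ≈ 5.09 × 10^5 L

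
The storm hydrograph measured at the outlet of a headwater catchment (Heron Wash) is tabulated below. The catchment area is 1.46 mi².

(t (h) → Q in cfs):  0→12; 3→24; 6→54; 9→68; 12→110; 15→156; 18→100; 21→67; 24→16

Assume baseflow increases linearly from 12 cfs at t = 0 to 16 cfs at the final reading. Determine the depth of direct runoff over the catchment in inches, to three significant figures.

Direct runoff: 0.00, 11.50, 41.00, 54.50, 96.00, 141.50, 85.00, 51.50, 0.00 cfs; ΣQ_DR = 481.0 cfs.
V = ΣQ_DR · Δt = 481.0 × 10800 s = 5.195 × 10^6 ft³.
Over A = 1.46 mi², depth = V / A = 1.53 in.

d ≈ 1.53 in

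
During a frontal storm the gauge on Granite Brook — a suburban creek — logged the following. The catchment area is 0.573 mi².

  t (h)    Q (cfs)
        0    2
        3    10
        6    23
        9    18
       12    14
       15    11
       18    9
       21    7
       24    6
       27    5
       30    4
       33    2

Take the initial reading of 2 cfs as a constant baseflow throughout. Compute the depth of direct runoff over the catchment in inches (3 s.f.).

d ≈ 0.706 in

Direct runoff: 0.0, 8.0, 21.0, 16.0, 12.0, 9.0, 7.0, 5.0, 4.0, 3.0, 2.0, 0.0 cfs; ΣQ_DR = 87.00 cfs.
V = ΣQ_DR · Δt = 87.00 × 10800 s = 9.396 × 10^5 ft³.
Over A = 0.573 mi², depth = V / A = 0.706 in.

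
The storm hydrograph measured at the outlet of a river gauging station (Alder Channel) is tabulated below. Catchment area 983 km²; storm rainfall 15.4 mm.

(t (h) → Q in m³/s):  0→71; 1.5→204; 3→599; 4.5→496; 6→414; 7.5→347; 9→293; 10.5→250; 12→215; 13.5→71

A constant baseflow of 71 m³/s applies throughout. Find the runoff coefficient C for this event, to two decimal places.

ΣQ_DR = 2250 m³/s; V = ΣQ_DR·Δt = 1.215 × 10^7 m³.
Runoff depth d = V / A = 12.36 mm.
C = d / P = 12.36 / 15.4 = 0.80.

C ≈ 0.80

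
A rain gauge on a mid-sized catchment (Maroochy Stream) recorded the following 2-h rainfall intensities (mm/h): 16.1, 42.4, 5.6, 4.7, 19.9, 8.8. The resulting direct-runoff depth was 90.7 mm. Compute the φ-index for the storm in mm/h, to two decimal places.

φ ≈ 11.02 mm/h

Only the 3 blocks with intensity above φ contribute runoff: 16.1, 42.4, 19.9 mm/h.
Σ(I−φ)·Δt = d  ⇒  (16.1+42.4+19.9 − 3φ)·2 = 90.7
φ = (78.40 − 90.7/2) / 3 = 11.02 mm/h.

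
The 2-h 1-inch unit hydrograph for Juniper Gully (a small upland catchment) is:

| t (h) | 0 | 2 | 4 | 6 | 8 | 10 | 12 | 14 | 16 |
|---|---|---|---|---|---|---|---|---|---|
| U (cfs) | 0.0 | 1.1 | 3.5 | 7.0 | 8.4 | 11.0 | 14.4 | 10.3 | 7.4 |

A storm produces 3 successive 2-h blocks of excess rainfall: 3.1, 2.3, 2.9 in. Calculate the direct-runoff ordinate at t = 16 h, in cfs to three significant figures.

Q ≈ 88.4 cfs

By discrete convolution, Q_j = Σ (P_i / 1 in) · U_{j−i}.
At t = 16 h (j=8): Q = (3.1/1)·7.4 + (2.3/1)·10.3 + (2.9/1)·14.4 = 88.4 cfs.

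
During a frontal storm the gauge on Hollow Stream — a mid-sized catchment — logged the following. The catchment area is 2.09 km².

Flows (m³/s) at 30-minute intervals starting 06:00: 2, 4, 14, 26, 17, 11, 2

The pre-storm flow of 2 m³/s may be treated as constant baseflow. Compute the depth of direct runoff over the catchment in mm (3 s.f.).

d ≈ 53.4 mm

Direct runoff: 0.0, 2.0, 12.0, 24.0, 15.0, 9.0, 0.0 m³/s; ΣQ_DR = 62.00 m³/s.
V = ΣQ_DR · Δt = 62.00 × 1800 s = 1.116 × 10^5 m³.
Over A = 2.09 km², depth = V / A = 53.4 mm.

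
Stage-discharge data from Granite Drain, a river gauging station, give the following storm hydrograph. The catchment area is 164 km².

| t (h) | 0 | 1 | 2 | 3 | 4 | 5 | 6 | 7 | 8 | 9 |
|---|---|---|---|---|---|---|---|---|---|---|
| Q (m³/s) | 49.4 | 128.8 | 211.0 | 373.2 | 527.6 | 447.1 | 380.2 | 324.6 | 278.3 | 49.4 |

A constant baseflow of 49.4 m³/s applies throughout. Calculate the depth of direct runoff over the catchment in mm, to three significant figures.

d ≈ 50.0 mm

Direct runoff: 0.0, 79.4, 161.6, 323.8, 478.2, 397.7, 330.8, 275.2, 228.9, 0.0 m³/s; ΣQ_DR = 2276 m³/s.
V = ΣQ_DR · Δt = 2276 × 3600 s = 8.192 × 10^6 m³.
Over A = 164 km², depth = V / A = 50.0 mm.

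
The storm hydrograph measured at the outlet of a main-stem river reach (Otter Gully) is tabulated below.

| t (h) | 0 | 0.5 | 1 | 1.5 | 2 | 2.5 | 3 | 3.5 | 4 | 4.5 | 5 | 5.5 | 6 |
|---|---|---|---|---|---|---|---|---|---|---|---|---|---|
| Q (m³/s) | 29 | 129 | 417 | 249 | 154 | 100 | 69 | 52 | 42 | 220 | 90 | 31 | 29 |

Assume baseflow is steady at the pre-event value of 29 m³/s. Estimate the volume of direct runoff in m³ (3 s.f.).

Direct-runoff ordinates (Q − Q_b): 0.0, 100.0, 388.0, 220.0, 125.0, 71.0, 40.0, 23.0, 13.0, 191.0, 61.0, 2.0, 0.0 m³/s.
ΣQ_DR = 1234 m³/s.
With Δt = 0.5 h = 1800 s, V = ΣQ_DR · Δt = 1234 × 1800 = 2.22 × 10^6 m³.

V ≈ 2.22 × 10^6 m³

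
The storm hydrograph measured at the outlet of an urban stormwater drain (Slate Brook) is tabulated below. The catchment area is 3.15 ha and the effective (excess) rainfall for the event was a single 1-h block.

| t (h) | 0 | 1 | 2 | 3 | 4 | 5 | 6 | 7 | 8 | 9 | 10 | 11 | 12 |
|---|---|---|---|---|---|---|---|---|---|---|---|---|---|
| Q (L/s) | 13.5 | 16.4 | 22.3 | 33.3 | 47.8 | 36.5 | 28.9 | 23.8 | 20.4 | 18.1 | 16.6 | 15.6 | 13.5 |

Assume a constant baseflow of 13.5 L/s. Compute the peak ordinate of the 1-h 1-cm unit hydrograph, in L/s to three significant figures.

Direct runoff: 0.0, 2.9, 8.8, 19.8, 34.3, 23.0, 15.4, 10.3, 6.9, 4.6, 3.1, 2.1, 0.0 L/s; ΣQ_DR = 131.2 L/s, peak = 34.3 L/s.
Runoff depth d = ΣQ_DR·Δt / A = 131.2 × 3600 / (3.15 ha) = 14.99 mm.
The 1-cm UH is the DRH scaled by (10 mm)/d, so U_p = 34.3 × 10/14.99 = 22.9 L/s.

U_p ≈ 22.9 L/s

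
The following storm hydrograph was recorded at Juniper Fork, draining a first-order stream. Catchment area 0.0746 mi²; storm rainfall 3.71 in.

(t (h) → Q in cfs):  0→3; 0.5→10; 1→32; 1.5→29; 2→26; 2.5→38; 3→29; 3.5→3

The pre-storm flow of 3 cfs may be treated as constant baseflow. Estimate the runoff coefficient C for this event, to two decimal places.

ΣQ_DR = 146.0 cfs; V = ΣQ_DR·Δt = 2.628 × 10^5 ft³.
Runoff depth d = V / A = 1.516 in.
C = d / P = 1.516 / 3.71 = 0.41.

C ≈ 0.41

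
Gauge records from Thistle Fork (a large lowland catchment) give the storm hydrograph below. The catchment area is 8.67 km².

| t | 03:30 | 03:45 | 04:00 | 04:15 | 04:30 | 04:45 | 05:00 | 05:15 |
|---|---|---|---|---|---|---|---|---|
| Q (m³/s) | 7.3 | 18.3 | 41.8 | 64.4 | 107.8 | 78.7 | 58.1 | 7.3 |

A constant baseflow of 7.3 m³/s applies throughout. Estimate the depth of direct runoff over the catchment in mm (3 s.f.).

d ≈ 33.8 mm

Direct runoff: 0.0, 11.0, 34.5, 57.1, 100.5, 71.4, 50.8, 0.0 m³/s; ΣQ_DR = 325.3 m³/s.
V = ΣQ_DR · Δt = 325.3 × 900 s = 2.928 × 10^5 m³.
Over A = 8.67 km², depth = V / A = 33.8 mm.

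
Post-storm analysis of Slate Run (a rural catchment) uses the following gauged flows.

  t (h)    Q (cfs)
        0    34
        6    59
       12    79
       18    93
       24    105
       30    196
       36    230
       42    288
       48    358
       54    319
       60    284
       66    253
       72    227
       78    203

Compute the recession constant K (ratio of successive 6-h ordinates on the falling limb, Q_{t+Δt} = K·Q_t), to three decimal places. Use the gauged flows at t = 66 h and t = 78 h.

Using the recession-limb readings at t = 66 h and t = 78 h: Q falls from 253 to 203 cfs over 2 intervals.
K = (Q₂/Q₁)^(1/2) = (203/253)^(1/2) = 0.896.

K ≈ 0.896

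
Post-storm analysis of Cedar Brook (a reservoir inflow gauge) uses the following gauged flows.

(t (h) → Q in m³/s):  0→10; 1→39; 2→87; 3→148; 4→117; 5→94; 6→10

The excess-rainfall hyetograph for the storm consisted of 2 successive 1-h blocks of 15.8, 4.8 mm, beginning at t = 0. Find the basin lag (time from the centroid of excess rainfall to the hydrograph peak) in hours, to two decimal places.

t_L ≈ 2.27 h

Centroid of excess rainfall: t_c = Σ P_i·t̄_i / ΣP_i = 0.7330 h (block centres at 0.5, 1.5 h).
Hydrograph peak occurs at t = 3 h, so basin lag t_L = 3 − 0.7330 = 2.27 h.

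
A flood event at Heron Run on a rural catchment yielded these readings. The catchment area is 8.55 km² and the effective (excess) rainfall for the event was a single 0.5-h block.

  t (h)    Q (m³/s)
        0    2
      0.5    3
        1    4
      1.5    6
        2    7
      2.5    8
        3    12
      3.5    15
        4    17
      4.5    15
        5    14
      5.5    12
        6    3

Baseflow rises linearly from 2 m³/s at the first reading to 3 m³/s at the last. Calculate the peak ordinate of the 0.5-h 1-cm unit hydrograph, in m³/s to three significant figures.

U_p ≈ 7.96 m³/s

Direct runoff: 0.00, 0.92, 1.83, 3.75, 4.67, 5.58, 9.50, 12.42, 14.33, 12.25, 11.17, 9.08, 0.00 m³/s; ΣQ_DR = 85.50 m³/s, peak = 14.33 m³/s.
Runoff depth d = ΣQ_DR·Δt / A = 85.50 × 1800 / (8.55 km²) = 18.00 mm.
The 1-cm UH is the DRH scaled by (10 mm)/d, so U_p = 14.33 × 10/18.00 = 7.96 m³/s.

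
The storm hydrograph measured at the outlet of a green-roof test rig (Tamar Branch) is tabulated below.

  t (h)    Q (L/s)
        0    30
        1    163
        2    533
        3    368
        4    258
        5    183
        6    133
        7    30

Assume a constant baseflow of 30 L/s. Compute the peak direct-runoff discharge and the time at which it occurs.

Q_p = 503.0 L/s at t = 2 h

Subtracting baseflow gives direct-runoff ordinates: 0.0, 133.0, 503.0, 338.0, 228.0, 153.0, 103.0, 0.0 L/s.
The maximum is 503.0 L/s, occurring at the reading for t = 2 h.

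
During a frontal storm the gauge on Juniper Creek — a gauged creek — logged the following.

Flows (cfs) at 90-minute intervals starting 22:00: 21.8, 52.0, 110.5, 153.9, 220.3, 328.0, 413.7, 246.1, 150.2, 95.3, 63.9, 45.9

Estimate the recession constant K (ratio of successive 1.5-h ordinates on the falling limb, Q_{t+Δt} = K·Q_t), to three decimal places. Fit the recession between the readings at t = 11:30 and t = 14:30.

K ≈ 0.694

Using the recession-limb readings at t = 11:30 and t = 14:30: Q falls from 95.3 to 45.9 cfs over 2 intervals.
K = (Q₂/Q₁)^(1/2) = (45.9/95.3)^(1/2) = 0.694.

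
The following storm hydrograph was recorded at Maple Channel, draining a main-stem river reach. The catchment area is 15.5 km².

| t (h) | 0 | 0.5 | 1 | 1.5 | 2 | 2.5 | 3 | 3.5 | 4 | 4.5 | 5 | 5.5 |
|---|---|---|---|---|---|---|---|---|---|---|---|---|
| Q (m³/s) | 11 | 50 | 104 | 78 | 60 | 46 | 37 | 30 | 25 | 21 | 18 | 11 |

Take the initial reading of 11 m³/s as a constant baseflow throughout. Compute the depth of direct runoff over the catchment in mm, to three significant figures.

d ≈ 41.7 mm

Direct runoff: 0.0, 39.0, 93.0, 67.0, 49.0, 35.0, 26.0, 19.0, 14.0, 10.0, 7.0, 0.0 m³/s; ΣQ_DR = 359.0 m³/s.
V = ΣQ_DR · Δt = 359.0 × 1800 s = 6.462 × 10^5 m³.
Over A = 15.5 km², depth = V / A = 41.7 mm.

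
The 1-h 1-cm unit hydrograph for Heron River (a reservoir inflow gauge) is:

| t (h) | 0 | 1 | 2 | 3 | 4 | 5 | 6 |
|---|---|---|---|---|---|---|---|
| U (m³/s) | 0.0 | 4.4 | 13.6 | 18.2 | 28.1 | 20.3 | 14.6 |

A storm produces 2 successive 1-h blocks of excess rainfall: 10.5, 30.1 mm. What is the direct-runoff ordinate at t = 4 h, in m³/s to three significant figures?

By discrete convolution, Q_j = Σ (P_i / 10 mm) · U_{j−i}.
At t = 4 h (j=4): Q = (10.5/10)·28.1 + (30.1/10)·18.2 = 84.3 m³/s.

Q ≈ 84.3 m³/s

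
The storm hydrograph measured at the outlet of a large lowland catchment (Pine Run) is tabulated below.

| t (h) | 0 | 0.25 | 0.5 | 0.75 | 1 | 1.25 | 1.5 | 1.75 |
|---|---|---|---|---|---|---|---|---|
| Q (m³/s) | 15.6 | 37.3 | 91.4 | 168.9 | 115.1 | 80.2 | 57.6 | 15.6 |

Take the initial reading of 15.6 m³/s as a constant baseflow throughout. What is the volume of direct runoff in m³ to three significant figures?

Direct-runoff ordinates (Q − Q_b): 0.0, 21.7, 75.8, 153.3, 99.5, 64.6, 42.0, 0.0 m³/s.
ΣQ_DR = 456.9 m³/s.
With Δt = 0.25 h = 900 s, V = ΣQ_DR · Δt = 456.9 × 900 = 4.11 × 10^5 m³.

V ≈ 4.11 × 10^5 m³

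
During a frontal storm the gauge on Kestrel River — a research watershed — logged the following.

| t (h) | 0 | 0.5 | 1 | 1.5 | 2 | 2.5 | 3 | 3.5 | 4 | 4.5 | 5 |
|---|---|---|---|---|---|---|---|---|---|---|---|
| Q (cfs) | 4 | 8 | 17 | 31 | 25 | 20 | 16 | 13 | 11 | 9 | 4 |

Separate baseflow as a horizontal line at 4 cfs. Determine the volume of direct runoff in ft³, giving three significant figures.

V ≈ 2.05 × 10^5 ft³

Direct-runoff ordinates (Q − Q_b): 0.0, 4.0, 13.0, 27.0, 21.0, 16.0, 12.0, 9.0, 7.0, 5.0, 0.0 cfs.
ΣQ_DR = 114.0 cfs.
With Δt = 0.5 h = 1800 s, V = ΣQ_DR · Δt = 114.0 × 1800 = 2.05 × 10^5 ft³.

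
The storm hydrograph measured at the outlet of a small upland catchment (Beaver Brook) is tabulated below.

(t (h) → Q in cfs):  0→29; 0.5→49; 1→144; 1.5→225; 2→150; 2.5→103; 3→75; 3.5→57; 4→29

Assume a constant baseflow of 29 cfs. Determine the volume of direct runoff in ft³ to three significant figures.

Direct-runoff ordinates (Q − Q_b): 0.0, 20.0, 115.0, 196.0, 121.0, 74.0, 46.0, 28.0, 0.0 cfs.
ΣQ_DR = 600.0 cfs.
With Δt = 0.5 h = 1800 s, V = ΣQ_DR · Δt = 600.0 × 1800 = 1.08 × 10^6 ft³.

V ≈ 1.08 × 10^6 ft³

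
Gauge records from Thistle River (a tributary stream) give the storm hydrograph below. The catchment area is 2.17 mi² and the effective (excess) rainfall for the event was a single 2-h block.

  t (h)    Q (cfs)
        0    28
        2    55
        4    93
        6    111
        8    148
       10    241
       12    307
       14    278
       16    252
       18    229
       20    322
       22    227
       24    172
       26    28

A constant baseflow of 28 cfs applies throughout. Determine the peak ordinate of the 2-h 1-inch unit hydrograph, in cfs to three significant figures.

Direct runoff: 0.0, 27.0, 65.0, 83.0, 120.0, 213.0, 279.0, 250.0, 224.0, 201.0, 294.0, 199.0, 144.0, 0.0 cfs; ΣQ_DR = 2099 cfs, peak = 294.0 cfs.
Runoff depth d = ΣQ_DR·Δt / A = 2099 × 7200 / (2.17 mi²) = 2.998 in.
The 1-inch UH is the DRH scaled by (1 in)/d, so U_p = 294.0 × 1/2.998 = 98.1 cfs.

U_p ≈ 98.1 cfs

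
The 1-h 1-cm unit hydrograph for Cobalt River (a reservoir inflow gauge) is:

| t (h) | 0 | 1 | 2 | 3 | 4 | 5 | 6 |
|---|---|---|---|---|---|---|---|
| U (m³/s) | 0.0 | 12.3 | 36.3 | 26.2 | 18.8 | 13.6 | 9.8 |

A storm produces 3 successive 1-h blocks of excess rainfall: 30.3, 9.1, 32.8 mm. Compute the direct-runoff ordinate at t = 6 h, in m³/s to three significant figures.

Q ≈ 104 m³/s

By discrete convolution, Q_j = Σ (P_i / 10 mm) · U_{j−i}.
At t = 6 h (j=6): Q = (30.3/10)·9.8 + (9.1/10)·13.6 + (32.8/10)·18.8 = 104 m³/s.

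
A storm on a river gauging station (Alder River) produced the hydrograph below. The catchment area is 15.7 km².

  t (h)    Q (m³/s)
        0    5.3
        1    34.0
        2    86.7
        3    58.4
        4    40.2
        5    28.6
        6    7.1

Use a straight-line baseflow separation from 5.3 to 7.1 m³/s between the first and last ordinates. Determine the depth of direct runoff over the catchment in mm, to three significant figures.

d ≈ 49.7 mm

Direct runoff: 0.00, 28.40, 80.80, 52.20, 33.70, 21.80, 0.00 m³/s; ΣQ_DR = 216.9 m³/s.
V = ΣQ_DR · Δt = 216.9 × 3600 s = 7.808 × 10^5 m³.
Over A = 15.7 km², depth = V / A = 49.7 mm.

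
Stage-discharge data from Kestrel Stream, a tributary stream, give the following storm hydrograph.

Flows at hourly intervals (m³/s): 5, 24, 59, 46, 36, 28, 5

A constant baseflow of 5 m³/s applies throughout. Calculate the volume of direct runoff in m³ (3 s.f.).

Direct-runoff ordinates (Q − Q_b): 0.0, 19.0, 54.0, 41.0, 31.0, 23.0, 0.0 m³/s.
ΣQ_DR = 168.0 m³/s.
With Δt = 1 h = 3600 s, V = ΣQ_DR · Δt = 168.0 × 3600 = 6.05 × 10^5 m³.

V ≈ 6.05 × 10^5 m³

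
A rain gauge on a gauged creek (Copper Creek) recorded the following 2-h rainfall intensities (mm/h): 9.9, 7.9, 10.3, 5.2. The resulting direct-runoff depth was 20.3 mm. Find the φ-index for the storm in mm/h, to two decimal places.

φ ≈ 5.98 mm/h

Only the 3 blocks with intensity above φ contribute runoff: 9.9, 7.9, 10.3 mm/h.
Σ(I−φ)·Δt = d  ⇒  (9.9+7.9+10.3 − 3φ)·2 = 20.3
φ = (28.10 − 20.3/2) / 3 = 5.98 mm/h.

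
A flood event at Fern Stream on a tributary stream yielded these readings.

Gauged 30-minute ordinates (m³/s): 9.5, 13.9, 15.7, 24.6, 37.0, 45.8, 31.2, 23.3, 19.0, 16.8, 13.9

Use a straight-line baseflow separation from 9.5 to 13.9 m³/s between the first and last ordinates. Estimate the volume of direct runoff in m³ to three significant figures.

Direct-runoff ordinates (Q − Q_b): 0.00, 3.96, 5.32, 13.78, 25.74, 34.10, 19.06, 10.72, 5.98, 3.34, 0.00 m³/s.
ΣQ_DR = 122.0 m³/s.
With Δt = 0.5 h = 1800 s, V = ΣQ_DR · Δt = 122.0 × 1800 = 2.20 × 10^5 m³.

V ≈ 2.20 × 10^5 m³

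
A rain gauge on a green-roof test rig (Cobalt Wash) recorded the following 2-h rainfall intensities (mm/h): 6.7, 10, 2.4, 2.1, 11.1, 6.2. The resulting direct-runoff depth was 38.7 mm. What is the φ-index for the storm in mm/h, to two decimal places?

Only the 4 blocks with intensity above φ contribute runoff: 6.7, 10, 11.1, 6.2 mm/h.
Σ(I−φ)·Δt = d  ⇒  (6.7+10+11.1+6.2 − 4φ)·2 = 38.7
φ = (34.00 − 38.7/2) / 4 = 3.66 mm/h.

φ ≈ 3.66 mm/h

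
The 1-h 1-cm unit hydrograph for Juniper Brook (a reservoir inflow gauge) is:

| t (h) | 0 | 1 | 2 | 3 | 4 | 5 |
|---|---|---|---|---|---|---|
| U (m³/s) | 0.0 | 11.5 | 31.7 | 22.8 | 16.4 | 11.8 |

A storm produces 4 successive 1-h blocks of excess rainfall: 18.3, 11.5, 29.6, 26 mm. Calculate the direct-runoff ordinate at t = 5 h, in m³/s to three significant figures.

Q ≈ 190 m³/s

By discrete convolution, Q_j = Σ (P_i / 10 mm) · U_{j−i}.
At t = 5 h (j=5): Q = (18.3/10)·11.8 + (11.5/10)·16.4 + (29.6/10)·22.8 + (26/10)·31.7 = 190 m³/s.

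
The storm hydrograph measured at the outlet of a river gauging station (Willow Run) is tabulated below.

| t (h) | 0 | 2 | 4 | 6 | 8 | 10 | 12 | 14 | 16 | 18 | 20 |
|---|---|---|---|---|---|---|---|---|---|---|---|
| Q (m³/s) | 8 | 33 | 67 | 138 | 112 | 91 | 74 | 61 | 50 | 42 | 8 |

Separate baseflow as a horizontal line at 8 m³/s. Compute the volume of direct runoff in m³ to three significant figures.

V ≈ 4.29 × 10^6 m³

Direct-runoff ordinates (Q − Q_b): 0.0, 25.0, 59.0, 130.0, 104.0, 83.0, 66.0, 53.0, 42.0, 34.0, 0.0 m³/s.
ΣQ_DR = 596.0 m³/s.
With Δt = 2 h = 7200 s, V = ΣQ_DR · Δt = 596.0 × 7200 = 4.29 × 10^6 m³.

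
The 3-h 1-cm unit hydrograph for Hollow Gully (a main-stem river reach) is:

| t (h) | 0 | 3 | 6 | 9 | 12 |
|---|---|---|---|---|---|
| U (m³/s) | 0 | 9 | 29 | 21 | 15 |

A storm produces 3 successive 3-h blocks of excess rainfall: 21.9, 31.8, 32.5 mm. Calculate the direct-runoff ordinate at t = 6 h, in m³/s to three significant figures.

Q ≈ 92.1 m³/s

By discrete convolution, Q_j = Σ (P_i / 10 mm) · U_{j−i}.
At t = 6 h (j=2): Q = (21.9/10)·29 + (31.8/10)·9 + (32.5/10)·0 = 92.1 m³/s.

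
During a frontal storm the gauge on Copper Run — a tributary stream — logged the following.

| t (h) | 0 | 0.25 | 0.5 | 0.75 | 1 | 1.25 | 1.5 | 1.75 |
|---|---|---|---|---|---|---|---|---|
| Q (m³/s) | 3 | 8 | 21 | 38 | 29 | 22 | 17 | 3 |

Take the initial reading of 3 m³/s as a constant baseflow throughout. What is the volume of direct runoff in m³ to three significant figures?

Direct-runoff ordinates (Q − Q_b): 0.0, 5.0, 18.0, 35.0, 26.0, 19.0, 14.0, 0.0 m³/s.
ΣQ_DR = 117.0 m³/s.
With Δt = 0.25 h = 900 s, V = ΣQ_DR · Δt = 117.0 × 900 = 1.05 × 10^5 m³.

V ≈ 1.05 × 10^5 m³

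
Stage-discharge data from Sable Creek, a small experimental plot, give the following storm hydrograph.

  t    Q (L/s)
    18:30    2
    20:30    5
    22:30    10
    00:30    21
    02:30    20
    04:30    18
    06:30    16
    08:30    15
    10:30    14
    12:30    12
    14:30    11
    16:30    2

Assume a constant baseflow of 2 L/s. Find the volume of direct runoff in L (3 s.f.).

V ≈ 8.78 × 10^5 L

Direct-runoff ordinates (Q − Q_b): 0.0, 3.0, 8.0, 19.0, 18.0, 16.0, 14.0, 13.0, 12.0, 10.0, 9.0, 0.0 L/s.
ΣQ_DR = 122.0 L/s.
With Δt = 2 h = 7200 s, V = ΣQ_DR · Δt = 122.0 × 7200 = 8.78 × 10^5 L.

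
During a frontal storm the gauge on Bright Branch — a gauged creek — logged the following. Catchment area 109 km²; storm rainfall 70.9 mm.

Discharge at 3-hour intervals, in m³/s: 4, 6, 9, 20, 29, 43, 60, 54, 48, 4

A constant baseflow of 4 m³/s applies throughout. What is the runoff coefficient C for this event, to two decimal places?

ΣQ_DR = 237.0 m³/s; V = ΣQ_DR·Δt = 2.560 × 10^6 m³.
Runoff depth d = V / A = 23.48 mm.
C = d / P = 23.48 / 70.9 = 0.33.

C ≈ 0.33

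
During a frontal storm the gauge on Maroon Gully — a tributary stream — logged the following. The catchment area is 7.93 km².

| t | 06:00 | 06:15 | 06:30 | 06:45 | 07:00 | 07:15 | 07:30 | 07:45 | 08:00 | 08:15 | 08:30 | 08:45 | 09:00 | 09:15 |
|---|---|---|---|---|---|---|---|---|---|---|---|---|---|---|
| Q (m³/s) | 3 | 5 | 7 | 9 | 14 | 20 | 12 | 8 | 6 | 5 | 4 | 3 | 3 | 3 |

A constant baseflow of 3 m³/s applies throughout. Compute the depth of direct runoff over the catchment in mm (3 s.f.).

Direct runoff: 0.0, 2.0, 4.0, 6.0, 11.0, 17.0, 9.0, 5.0, 3.0, 2.0, 1.0, 0.0, 0.0, 0.0 m³/s; ΣQ_DR = 60.00 m³/s.
V = ΣQ_DR · Δt = 60.00 × 900 s = 54000 m³.
Over A = 7.93 km², depth = V / A = 6.81 mm.

d ≈ 6.81 mm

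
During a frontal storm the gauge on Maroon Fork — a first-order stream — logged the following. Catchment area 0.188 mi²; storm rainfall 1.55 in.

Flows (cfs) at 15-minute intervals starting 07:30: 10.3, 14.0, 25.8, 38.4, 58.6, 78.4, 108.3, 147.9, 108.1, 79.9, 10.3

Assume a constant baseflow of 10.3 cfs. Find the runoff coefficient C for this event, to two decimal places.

C ≈ 0.75

ΣQ_DR = 566.7 cfs; V = ΣQ_DR·Δt = 5.100 × 10^5 ft³.
Runoff depth d = V / A = 1.168 in.
C = d / P = 1.168 / 1.55 = 0.75.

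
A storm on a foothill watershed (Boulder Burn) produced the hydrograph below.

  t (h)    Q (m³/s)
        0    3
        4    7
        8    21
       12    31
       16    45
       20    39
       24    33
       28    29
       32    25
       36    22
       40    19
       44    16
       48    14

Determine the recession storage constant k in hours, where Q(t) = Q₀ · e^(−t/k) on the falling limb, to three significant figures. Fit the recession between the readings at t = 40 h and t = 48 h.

On the falling limb, Q drops from 19 to 14 m³/s between t = 40 h and t = 48 h (Δt = 8 h).
k = −Δt / ln(Q₂/Q₁) = −8 / ln(14/19) = 26.2 h.

k ≈ 26.2 h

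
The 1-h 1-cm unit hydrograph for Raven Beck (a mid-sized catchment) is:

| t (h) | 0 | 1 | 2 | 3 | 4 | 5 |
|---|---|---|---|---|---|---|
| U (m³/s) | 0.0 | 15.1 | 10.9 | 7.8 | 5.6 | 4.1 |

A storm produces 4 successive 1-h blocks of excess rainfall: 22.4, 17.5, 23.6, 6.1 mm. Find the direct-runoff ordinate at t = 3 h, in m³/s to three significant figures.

By discrete convolution, Q_j = Σ (P_i / 10 mm) · U_{j−i}.
At t = 3 h (j=3): Q = (22.4/10)·7.8 + (17.5/10)·10.9 + (23.6/10)·15.1 + (6.1/10)·0.0 = 72.2 m³/s.

Q ≈ 72.2 m³/s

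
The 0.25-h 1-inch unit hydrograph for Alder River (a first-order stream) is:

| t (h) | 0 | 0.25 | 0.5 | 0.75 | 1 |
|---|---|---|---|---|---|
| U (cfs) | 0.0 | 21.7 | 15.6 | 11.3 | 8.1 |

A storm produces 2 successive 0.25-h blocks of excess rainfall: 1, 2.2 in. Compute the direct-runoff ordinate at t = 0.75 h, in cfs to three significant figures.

Q ≈ 45.6 cfs

By discrete convolution, Q_j = Σ (P_i / 1 in) · U_{j−i}.
At t = 0.75 h (j=3): Q = (1/1)·11.3 + (2.2/1)·15.6 = 45.6 cfs.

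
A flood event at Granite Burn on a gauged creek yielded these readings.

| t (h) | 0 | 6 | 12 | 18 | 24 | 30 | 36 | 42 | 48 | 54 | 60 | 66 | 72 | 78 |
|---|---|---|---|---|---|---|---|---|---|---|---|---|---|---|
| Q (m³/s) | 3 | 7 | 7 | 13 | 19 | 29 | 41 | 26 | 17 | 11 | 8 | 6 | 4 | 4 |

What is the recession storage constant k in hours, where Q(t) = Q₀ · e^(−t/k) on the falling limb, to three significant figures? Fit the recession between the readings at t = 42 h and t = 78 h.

k ≈ 19.2 h

On the falling limb, Q drops from 26 to 4 m³/s between t = 42 h and t = 78 h (Δt = 36 h).
k = −Δt / ln(Q₂/Q₁) = −36 / ln(4/26) = 19.2 h.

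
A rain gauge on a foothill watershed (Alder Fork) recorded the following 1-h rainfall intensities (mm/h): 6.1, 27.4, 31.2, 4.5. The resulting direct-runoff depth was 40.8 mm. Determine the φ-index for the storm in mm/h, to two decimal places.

Only the 2 blocks with intensity above φ contribute runoff: 27.4, 31.2 mm/h.
Σ(I−φ)·Δt = d  ⇒  (27.4+31.2 − 2φ)·1 = 40.8
φ = (58.60 − 40.8/1) / 2 = 8.90 mm/h.

φ ≈ 8.90 mm/h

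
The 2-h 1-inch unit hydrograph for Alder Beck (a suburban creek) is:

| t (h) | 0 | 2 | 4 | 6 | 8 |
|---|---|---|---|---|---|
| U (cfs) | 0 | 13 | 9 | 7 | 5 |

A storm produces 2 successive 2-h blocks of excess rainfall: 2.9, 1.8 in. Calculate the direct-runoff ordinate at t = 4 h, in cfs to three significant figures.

Q ≈ 49.5 cfs

By discrete convolution, Q_j = Σ (P_i / 1 in) · U_{j−i}.
At t = 4 h (j=2): Q = (2.9/1)·9 + (1.8/1)·13 = 49.5 cfs.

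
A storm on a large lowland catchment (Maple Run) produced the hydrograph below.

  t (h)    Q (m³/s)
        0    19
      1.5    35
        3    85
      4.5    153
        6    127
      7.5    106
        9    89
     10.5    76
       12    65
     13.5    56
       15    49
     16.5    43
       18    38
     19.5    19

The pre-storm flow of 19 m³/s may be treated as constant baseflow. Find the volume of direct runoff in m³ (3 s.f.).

Direct-runoff ordinates (Q − Q_b): 0.0, 16.0, 66.0, 134.0, 108.0, 87.0, 70.0, 57.0, 46.0, 37.0, 30.0, 24.0, 19.0, 0.0 m³/s.
ΣQ_DR = 694.0 m³/s.
With Δt = 1.5 h = 5400 s, V = ΣQ_DR · Δt = 694.0 × 5400 = 3.75 × 10^6 m³.

V ≈ 3.75 × 10^6 m³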